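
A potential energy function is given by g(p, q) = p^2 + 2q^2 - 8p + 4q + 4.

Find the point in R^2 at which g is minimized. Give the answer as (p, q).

(4, -1)

g(p,q) separates as A(p) + B(q) + 4, so its minimum is min A + min B + 4.
A'(p) = 2p - 8 vanishes at p ∈ {4}; B'(q) = 4q + 4 vanishes at q ∈ {-1}.
Local minima of A (where A''>0): A(4)=-16. Local minima of B: B(-1)=-2.
So the global minimum of g is A(4) + B(-1) + 4 = -16 − 2 + 4 = -14, attained at (4, -1).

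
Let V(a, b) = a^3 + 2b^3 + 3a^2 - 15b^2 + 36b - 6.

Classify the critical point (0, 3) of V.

The mixed partial ∂²V/∂a∂b is 0, so the Hessian at any point is diag(V_aa, V_bb) = diag(6(a + 1), 6(2b - 5)).
At (0, 3): H = diag(6, 6).
Both eigenvalues are positive, so H is positive definite: a local minimum.

local minimum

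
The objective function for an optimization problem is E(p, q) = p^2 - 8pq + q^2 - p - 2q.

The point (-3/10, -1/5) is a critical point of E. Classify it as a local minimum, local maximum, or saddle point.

saddle point

The Hessian of E is constant: H = [[2, -8], [-8, 2]].
det(H) = 2·2 − (-8)² = -60.
Since det(H) < 0, H is indefinite and the critical point is a saddle point.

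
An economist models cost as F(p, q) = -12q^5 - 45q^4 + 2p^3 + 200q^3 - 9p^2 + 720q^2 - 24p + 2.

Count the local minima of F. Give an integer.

2

F separates as a function of p plus a function of q, so ∇F=0 decouples.
∂F/∂p = 6(p - 4)(p + 1) = 0 at p ∈ {-1, 4}; ∂F/∂q = -60q(q - 3)(q + 2)(q + 4) = 0 at q ∈ {-4, -2, 0, 3}.
The Hessian is diagonal: diag(F_pp, F_qq). Second derivatives: F_pp(-1)=-30, F_pp(4)=30; F_qq(-4)=3360, F_qq(-2)=-1200, F_qq(0)=1440, F_qq(3)=-6300.
Local minima occur where both diagonal entries positive: (4, -4), (4, 0). Count: 2.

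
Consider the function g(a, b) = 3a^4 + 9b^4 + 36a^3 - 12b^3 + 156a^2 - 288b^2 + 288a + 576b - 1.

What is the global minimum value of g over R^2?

g(a,b) separates as P(a) + Q(b) − 1, so its minimum is min P + min Q − 1.
P'(a) = 12(a + 2)(a + 3)(a + 4) vanishes at a ∈ {-4, -3, -2}; Q'(b) = 36(b - 4)(b - 1)(b + 4) vanishes at b ∈ {-4, 1, 4}.
Local minima of P (where P''>0): P(-4)=-192, P(-2)=-192. Local minima of Q: Q(-4)=-3840, Q(4)=-768.
So the global minimum of g is P(-4) + Q(-4) − 1 = -192 − 3840 − 1 = -4033, attained at (-4, -4).

-4033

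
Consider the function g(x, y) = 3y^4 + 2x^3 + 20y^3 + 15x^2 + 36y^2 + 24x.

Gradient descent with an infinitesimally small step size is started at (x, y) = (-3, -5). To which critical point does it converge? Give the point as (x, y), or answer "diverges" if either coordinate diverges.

g is separable, so gradient descent decouples: x follows -∂g/∂x, y follows -∂g/∂y.
∂g/∂x = 6(x + 1)(x + 4); at x=-3 this is -12, so x increases.
∂g/∂y = 12y(y + 2)(y + 3); at y=-5 this is -360, so y increases.
x converges to its nearest critical value -1 (a local min of the x-part); y converges to -3. The iterate converges to (-1, -3).

(-1, -3)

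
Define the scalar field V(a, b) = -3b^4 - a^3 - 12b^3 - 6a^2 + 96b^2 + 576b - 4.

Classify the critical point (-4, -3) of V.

local minimum

The mixed partial ∂²V/∂a∂b is 0, so the Hessian at any point is diag(V_aa, V_bb) = diag(-6(a + 2), 12(-3b^2 - 6b + 16)).
At (-4, -3): H = diag(12, 84).
Both eigenvalues are positive, so H is positive definite: a local minimum.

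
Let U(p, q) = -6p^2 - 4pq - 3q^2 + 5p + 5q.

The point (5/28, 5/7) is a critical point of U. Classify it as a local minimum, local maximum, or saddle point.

The Hessian of U is constant: H = [[-12, -4], [-4, -6]].
det(H) = (-12)·(-6) − (-4)² = 56.
det(H) > 0 and tr(H) = -18 < 0, so H is negative definite and the point is a local maximum.

local maximum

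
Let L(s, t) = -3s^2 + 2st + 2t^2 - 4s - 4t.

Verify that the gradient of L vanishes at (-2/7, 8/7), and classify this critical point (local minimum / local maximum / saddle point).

saddle point

∇L = (-6s + 2t - 4, 2s + 4t - 4); substituting (-2/7, 8/7) gives ∇L = (0, 0), so (-2/7, 8/7) is indeed a critical point.
The Hessian of L is constant: H = [[-6, 2], [2, 4]].
det(H) = (-6)·4 − 2² = -28.
Since det(H) < 0, H is indefinite and the critical point is a saddle point.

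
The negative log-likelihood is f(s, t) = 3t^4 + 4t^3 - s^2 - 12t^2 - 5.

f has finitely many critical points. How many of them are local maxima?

1

f separates as a function of s plus a function of t, so ∇f=0 decouples.
∂f/∂s = -2s = 0 at s ∈ {0}; ∂f/∂t = 12t(t - 1)(t + 2) = 0 at t ∈ {-2, 0, 1}.
The Hessian is diagonal: diag(f_ss, f_tt). Second derivatives: f_ss(0)=-2; f_tt(-2)=72, f_tt(0)=-24, f_tt(1)=36.
Local maxima occur where both diagonal entries negative: (0, 0). Count: 1.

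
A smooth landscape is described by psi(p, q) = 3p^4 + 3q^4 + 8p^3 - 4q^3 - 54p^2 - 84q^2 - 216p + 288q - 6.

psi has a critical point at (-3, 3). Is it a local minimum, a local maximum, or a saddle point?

The mixed partial ∂²psi/∂p∂q is 0, so the Hessian at any point is diag(psi_pp, psi_qq) = diag(12(3p^2 + 4p - 9), 12(3q^2 - 2q - 14)).
At (-3, 3): H = diag(72, 84).
Both eigenvalues are positive, so H is positive definite: a local minimum.

local minimum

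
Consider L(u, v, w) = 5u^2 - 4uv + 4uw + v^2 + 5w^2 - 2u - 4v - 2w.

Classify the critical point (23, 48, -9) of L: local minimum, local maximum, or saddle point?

The Hessian is constant: H = [[10, -4, 4], [-4, 2, 0], [4, 0, 10]].
Leading principal minors: Δ₁ = 10, Δ₂ = 4, Δ₃ = 8.
All leading minors are positive, so H is positive definite: a local minimum.

local minimum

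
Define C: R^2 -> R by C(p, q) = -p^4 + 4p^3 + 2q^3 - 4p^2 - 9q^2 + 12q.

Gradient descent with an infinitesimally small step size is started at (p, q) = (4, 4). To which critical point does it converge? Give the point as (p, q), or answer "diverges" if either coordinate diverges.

C is separable, so gradient descent decouples: p follows -∂C/∂p, q follows -∂C/∂q.
∂C/∂p = -4p(p - 2)(p - 1); at p=4 this is -96, so p increases.
∂C/∂q = 6(q - 2)(q - 1); at q=4 this is 36, so q decreases.
The p-coordinate has no critical point in that direction and runs off to infinity.

diverges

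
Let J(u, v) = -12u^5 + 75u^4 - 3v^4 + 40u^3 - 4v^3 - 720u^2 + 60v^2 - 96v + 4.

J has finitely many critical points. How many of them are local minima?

J separates as a function of u plus a function of v, so ∇J=0 decouples.
∂J/∂u = -60u(u - 4)(u - 3)(u + 2) = 0 at u ∈ {-2, 0, 3, 4}; ∂J/∂v = -12(v - 2)(v - 1)(v + 4) = 0 at v ∈ {-4, 1, 2}.
The Hessian is diagonal: diag(J_uu, J_vv). Second derivatives: J_uu(-2)=3600, J_uu(0)=-1440, J_uu(3)=900, J_uu(4)=-1440; J_vv(-4)=-360, J_vv(1)=60, J_vv(2)=-72.
Local minima occur where both diagonal entries positive: (-2, 1), (3, 1). Count: 2.

2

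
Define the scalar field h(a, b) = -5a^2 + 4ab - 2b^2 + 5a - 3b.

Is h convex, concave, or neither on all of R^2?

h is quadratic, so its Hessian is the constant matrix H = [[-10, 4], [4, -4]].
det(H) = 24, tr(H) = -14.
det(H) > 0 and tr(H) < 0, so H is negative definite everywhere: concave.

concave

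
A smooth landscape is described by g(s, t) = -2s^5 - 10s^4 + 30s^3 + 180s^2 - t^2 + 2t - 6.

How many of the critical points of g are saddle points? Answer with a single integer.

2

g separates as a function of s plus a function of t, so ∇g=0 decouples.
∂g/∂s = -10s(s - 3)(s + 3)(s + 4) = 0 at s ∈ {-4, -3, 0, 3}; ∂g/∂t = -2(t - 1) = 0 at t ∈ {1}.
The Hessian is diagonal: diag(g_ss, g_tt). Second derivatives: g_ss(-4)=280, g_ss(-3)=-180, g_ss(0)=360, g_ss(3)=-1260; g_tt(1)=-2.
Saddle points occur where the two diagonal entries have opposite signs: (-4, 1), (0, 1). Count: 2.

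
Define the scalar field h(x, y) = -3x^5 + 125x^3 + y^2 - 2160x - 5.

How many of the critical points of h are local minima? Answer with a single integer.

2

h separates as a function of x plus a function of y, so ∇h=0 decouples.
∂h/∂x = -15(x - 4)(x - 3)(x + 3)(x + 4) = 0 at x ∈ {-4, -3, 3, 4}; ∂h/∂y = 2y = 0 at y ∈ {0}.
The Hessian is diagonal: diag(h_xx, h_yy). Second derivatives: h_xx(-4)=840, h_xx(-3)=-630, h_xx(3)=630, h_xx(4)=-840; h_yy(0)=2.
Local minima occur where both diagonal entries positive: (-4, 0), (3, 0). Count: 2.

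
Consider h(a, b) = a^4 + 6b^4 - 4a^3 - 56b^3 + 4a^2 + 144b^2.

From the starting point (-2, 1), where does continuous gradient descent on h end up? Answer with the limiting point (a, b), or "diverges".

(0, 0)

h is separable, so gradient descent decouples: a follows -∂h/∂a, b follows -∂h/∂b.
∂h/∂a = 4a(a - 2)(a - 1); at a=-2 this is -96, so a increases.
∂h/∂b = 24b(b - 4)(b - 3); at b=1 this is 144, so b decreases.
a converges to its nearest critical value 0 (a local min of the a-part); b converges to 0. The iterate converges to (0, 0).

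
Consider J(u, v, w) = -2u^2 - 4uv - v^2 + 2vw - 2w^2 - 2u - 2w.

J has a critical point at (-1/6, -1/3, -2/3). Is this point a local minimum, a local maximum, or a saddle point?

saddle point

The Hessian is constant: H = [[-4, -4, 0], [-4, -2, 2], [0, 2, -4]].
Leading principal minors: Δ₁ = -4, Δ₂ = -8, Δ₃ = 48.
The minors fit neither the all-positive nor the alternating-sign pattern, so H is indefinite: a saddle point.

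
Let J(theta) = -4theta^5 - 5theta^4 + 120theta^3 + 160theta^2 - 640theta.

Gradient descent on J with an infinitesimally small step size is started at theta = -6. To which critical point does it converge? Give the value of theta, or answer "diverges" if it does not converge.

J'(theta) = -20(theta - 4)(theta - 1)(theta + 2)(theta + 4), so J'(-6) = -11200.
Gradient descent moves in the -J' direction, i.e. theta is increasing.
The nearest critical point in that direction is theta = -4, where J'' = 1600 > 0 (a local minimum). The iterate converges there.

-4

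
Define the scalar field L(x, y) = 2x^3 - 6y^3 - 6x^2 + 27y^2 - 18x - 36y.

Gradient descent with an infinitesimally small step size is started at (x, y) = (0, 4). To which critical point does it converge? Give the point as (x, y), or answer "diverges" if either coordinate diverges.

diverges

L is separable, so gradient descent decouples: x follows -∂L/∂x, y follows -∂L/∂y.
∂L/∂x = 6(x - 3)(x + 1); at x=0 this is -18, so x increases.
∂L/∂y = -18(y - 2)(y - 1); at y=4 this is -108, so y increases.
The y-coordinate has no critical point in that direction and runs off to infinity.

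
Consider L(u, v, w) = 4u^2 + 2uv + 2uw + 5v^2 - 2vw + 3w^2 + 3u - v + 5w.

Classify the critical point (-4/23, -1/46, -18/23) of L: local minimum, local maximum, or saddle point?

local minimum

The Hessian is constant: H = [[8, 2, 2], [2, 10, -2], [2, -2, 6]].
Leading principal minors: Δ₁ = 8, Δ₂ = 76, Δ₃ = 368.
All leading minors are positive, so H is positive definite: a local minimum.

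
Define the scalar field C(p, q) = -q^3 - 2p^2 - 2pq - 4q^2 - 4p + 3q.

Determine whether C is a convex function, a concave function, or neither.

The term -q^3 is cubic, so the Hessian is not constant.
∂²C/∂q² = -6q - 8, which takes both signs as q varies (negative for sufficiently large q). A diagonal entry of the Hessian changing sign means the Hessian is neither positive- nor negative-semidefinite on all of R^2.

neither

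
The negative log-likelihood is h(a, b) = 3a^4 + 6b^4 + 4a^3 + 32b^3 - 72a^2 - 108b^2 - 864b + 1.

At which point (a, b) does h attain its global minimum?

(-4, 3)

h(a,b) separates as P(a) + Q(b) + 1, so its minimum is min P + min Q + 1.
P'(a) = 12a(a - 3)(a + 4) vanishes at a ∈ {-4, 0, 3}; Q'(b) = 24(b - 3)(b + 3)(b + 4) vanishes at b ∈ {-4, -3, 3}.
Local minima of P (where P''>0): P(-4)=-640, P(3)=-297. Local minima of Q: Q(-4)=1216, Q(3)=-2214.
So the global minimum of h is P(-4) + Q(3) + 1 = -640 − 2214 + 1 = -2853, attained at (-4, 3).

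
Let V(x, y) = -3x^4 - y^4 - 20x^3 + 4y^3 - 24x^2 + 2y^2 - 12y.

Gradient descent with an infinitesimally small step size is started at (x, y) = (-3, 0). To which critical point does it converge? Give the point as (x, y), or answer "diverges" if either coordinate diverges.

V is separable, so gradient descent decouples: x follows -∂V/∂x, y follows -∂V/∂y.
∂V/∂x = -12x(x + 1)(x + 4); at x=-3 this is -72, so x increases.
∂V/∂y = -4(y - 3)(y - 1)(y + 1); at y=0 this is -12, so y increases.
x converges to its nearest critical value -1 (a local min of the x-part); y converges to 1. The iterate converges to (-1, 1).

(-1, 1)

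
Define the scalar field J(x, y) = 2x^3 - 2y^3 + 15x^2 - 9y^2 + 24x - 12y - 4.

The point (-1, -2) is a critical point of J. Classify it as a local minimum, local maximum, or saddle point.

The mixed partial ∂²J/∂x∂y is 0, so the Hessian at any point is diag(J_xx, J_yy) = diag(6(2x + 5), -6(2y + 3)).
At (-1, -2): H = diag(18, 6).
Both eigenvalues are positive, so H is positive definite: a local minimum.

local minimum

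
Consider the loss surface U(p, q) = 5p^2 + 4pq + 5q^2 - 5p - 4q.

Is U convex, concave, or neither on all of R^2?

U is quadratic, so its Hessian is the constant matrix H = [[10, 4], [4, 10]].
det(H) = 84, tr(H) = 20.
det(H) > 0 and tr(H) > 0, so H is positive definite everywhere: convex.

convex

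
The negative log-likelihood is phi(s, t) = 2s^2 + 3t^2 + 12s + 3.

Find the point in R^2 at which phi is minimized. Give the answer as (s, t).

phi(s,t) separates as P(s) + Q(t) + 3, so its minimum is min P + min Q + 3.
P'(s) = 4s + 12 vanishes at s ∈ {-3}; Q'(t) = 6t vanishes at t ∈ {0}.
Local minima of P (where P''>0): P(-3)=-18. Local minima of Q: Q(0)=0.
So the global minimum of phi is P(-3) + Q(0) + 3 = -18 + 0 + 3 = -15, attained at (-3, 0).

(-3, 0)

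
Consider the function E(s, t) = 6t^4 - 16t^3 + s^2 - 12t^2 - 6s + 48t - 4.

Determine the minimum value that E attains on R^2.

E(s,t) separates as P(s) + Q(t) − 4, so its minimum is min P + min Q − 4.
P'(s) = 2s - 6 vanishes at s ∈ {3}; Q'(t) = 24(t - 2)(t - 1)(t + 1) vanishes at t ∈ {-1, 1, 2}.
Local minima of P (where P''>0): P(3)=-9. Local minima of Q: Q(-1)=-38, Q(2)=16.
So the global minimum of E is P(3) + Q(-1) − 4 = -9 − 38 − 4 = -51, attained at (3, -1).

-51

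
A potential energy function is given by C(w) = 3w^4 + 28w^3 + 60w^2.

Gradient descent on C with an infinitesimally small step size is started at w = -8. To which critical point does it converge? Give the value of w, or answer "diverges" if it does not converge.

-5

C'(w) = 12w(w + 2)(w + 5), so C'(-8) = -1728.
Gradient descent moves in the -C' direction, i.e. w is increasing.
The nearest critical point in that direction is w = -5, where C'' = 180 > 0 (a local minimum). The iterate converges there.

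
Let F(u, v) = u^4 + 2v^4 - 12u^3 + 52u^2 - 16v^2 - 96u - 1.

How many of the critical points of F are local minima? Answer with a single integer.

4

F separates as a function of u plus a function of v, so ∇F=0 decouples.
∂F/∂u = 4(u - 4)(u - 3)(u - 2) = 0 at u ∈ {2, 3, 4}; ∂F/∂v = 8v(v - 2)(v + 2) = 0 at v ∈ {-2, 0, 2}.
The Hessian is diagonal: diag(F_uu, F_vv). Second derivatives: F_uu(2)=8, F_uu(3)=-4, F_uu(4)=8; F_vv(-2)=64, F_vv(0)=-32, F_vv(2)=64.
Local minima occur where both diagonal entries positive: (2, -2), (2, 2), (4, -2), (4, 2). Count: 4.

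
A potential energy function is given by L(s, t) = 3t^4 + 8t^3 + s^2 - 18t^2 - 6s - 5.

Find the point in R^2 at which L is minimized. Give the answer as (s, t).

L(s,t) separates as P(s) + Q(t) − 5, so its minimum is min P + min Q − 5.
P'(s) = 2s - 6 vanishes at s ∈ {3}; Q'(t) = 12t(t - 1)(t + 3) vanishes at t ∈ {-3, 0, 1}.
Local minima of P (where P''>0): P(3)=-9. Local minima of Q: Q(-3)=-135, Q(1)=-7.
So the global minimum of L is P(3) + Q(-3) − 5 = -9 − 135 − 5 = -149, attained at (3, -3).

(3, -3)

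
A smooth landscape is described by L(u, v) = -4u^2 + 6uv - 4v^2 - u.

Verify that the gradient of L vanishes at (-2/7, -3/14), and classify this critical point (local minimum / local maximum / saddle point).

∇L = (-8u + 6v - 1, 6u - 8v); substituting (-2/7, -3/14) gives ∇L = (0, 0), so (-2/7, -3/14) is indeed a critical point.
The Hessian of L is constant: H = [[-8, 6], [6, -8]].
det(H) = (-8)·(-8) − 6² = 28.
det(H) > 0 and tr(H) = -16 < 0, so H is negative definite and the point is a local maximum.

local maximum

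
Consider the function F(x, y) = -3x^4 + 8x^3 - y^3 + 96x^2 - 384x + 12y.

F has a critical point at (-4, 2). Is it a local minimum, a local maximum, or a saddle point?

local maximum

The mixed partial ∂²F/∂x∂y is 0, so the Hessian at any point is diag(F_xx, F_yy) = diag(12(-3x^2 + 4x + 16), -6y).
At (-4, 2): H = diag(-576, -12).
Both eigenvalues are negative, so H is negative definite: a local maximum.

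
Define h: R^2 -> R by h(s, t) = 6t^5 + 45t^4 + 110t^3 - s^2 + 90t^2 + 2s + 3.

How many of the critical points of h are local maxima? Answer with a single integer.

2

h separates as a function of s plus a function of t, so ∇h=0 decouples.
∂h/∂s = -2(s - 1) = 0 at s ∈ {1}; ∂h/∂t = 30t(t + 1)(t + 2)(t + 3) = 0 at t ∈ {-3, -2, -1, 0}.
The Hessian is diagonal: diag(h_ss, h_tt). Second derivatives: h_ss(1)=-2; h_tt(-3)=-180, h_tt(-2)=60, h_tt(-1)=-60, h_tt(0)=180.
Local maxima occur where both diagonal entries negative: (1, -3), (1, -1). Count: 2.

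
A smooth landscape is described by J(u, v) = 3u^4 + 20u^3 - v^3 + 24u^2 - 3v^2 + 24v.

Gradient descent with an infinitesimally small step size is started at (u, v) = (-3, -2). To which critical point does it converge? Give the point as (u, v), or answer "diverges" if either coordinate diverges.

J is separable, so gradient descent decouples: u follows -∂J/∂u, v follows -∂J/∂v.
∂J/∂u = 12u(u + 1)(u + 4); at u=-3 this is 72, so u decreases.
∂J/∂v = -3(v - 2)(v + 4); at v=-2 this is 24, so v decreases.
u converges to its nearest critical value -4 (a local min of the u-part); v converges to -4. The iterate converges to (-4, -4).

(-4, -4)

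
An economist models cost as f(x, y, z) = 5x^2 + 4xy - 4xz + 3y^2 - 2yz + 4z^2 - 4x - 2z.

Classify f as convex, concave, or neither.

convex

f is quadratic, so its Hessian is the constant matrix H = [[10, 4, -4], [4, 6, -2], [-4, -2, 8]].
Leading principal minors: 10, 44, 280.
All positive ⇒ H ≻ 0 ⇒ convex.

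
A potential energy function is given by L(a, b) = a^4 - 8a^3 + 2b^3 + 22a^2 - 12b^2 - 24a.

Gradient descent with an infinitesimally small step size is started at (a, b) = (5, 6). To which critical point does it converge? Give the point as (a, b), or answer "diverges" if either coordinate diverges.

(3, 4)

L is separable, so gradient descent decouples: a follows -∂L/∂a, b follows -∂L/∂b.
∂L/∂a = 4(a - 3)(a - 2)(a - 1); at a=5 this is 96, so a decreases.
∂L/∂b = 6b(b - 4); at b=6 this is 72, so b decreases.
a converges to its nearest critical value 3 (a local min of the a-part); b converges to 4. The iterate converges to (3, 4).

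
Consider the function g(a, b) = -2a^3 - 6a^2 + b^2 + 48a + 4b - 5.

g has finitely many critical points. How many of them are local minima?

g separates as a function of a plus a function of b, so ∇g=0 decouples.
∂g/∂a = -6(a - 2)(a + 4) = 0 at a ∈ {-4, 2}; ∂g/∂b = 2(b + 2) = 0 at b ∈ {-2}.
The Hessian is diagonal: diag(g_aa, g_bb). Second derivatives: g_aa(-4)=36, g_aa(2)=-36; g_bb(-2)=2.
Local minima occur where both diagonal entries positive: (-4, -2). Count: 1.

1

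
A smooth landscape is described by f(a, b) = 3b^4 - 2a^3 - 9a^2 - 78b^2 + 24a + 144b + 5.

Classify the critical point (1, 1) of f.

local maximum

The mixed partial ∂²f/∂a∂b is 0, so the Hessian at any point is diag(f_aa, f_bb) = diag(-6(2a + 3), 12(3b^2 - 13)).
At (1, 1): H = diag(-30, -120).
Both eigenvalues are negative, so H is negative definite: a local maximum.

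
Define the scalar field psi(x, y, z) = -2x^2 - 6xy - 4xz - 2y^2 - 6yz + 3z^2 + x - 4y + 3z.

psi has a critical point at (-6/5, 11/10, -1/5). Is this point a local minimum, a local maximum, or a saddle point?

The Hessian is constant: H = [[-4, -6, -4], [-6, -4, -6], [-4, -6, 6]].
Leading principal minors: Δ₁ = -4, Δ₂ = -20, Δ₃ = -200.
The minors fit neither the all-positive nor the alternating-sign pattern, so H is indefinite: a saddle point.

saddle point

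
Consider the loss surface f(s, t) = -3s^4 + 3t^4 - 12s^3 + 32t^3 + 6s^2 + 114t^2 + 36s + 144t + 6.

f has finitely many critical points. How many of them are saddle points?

f separates as a function of s plus a function of t, so ∇f=0 decouples.
∂f/∂s = -12(s - 1)(s + 1)(s + 3) = 0 at s ∈ {-3, -1, 1}; ∂f/∂t = 12(t + 1)(t + 3)(t + 4) = 0 at t ∈ {-4, -3, -1}.
The Hessian is diagonal: diag(f_ss, f_tt). Second derivatives: f_ss(-3)=-96, f_ss(-1)=48, f_ss(1)=-96; f_tt(-4)=36, f_tt(-3)=-24, f_tt(-1)=72.
Saddle points occur where the two diagonal entries have opposite signs: (-3, -4), (-3, -1), (-1, -3), (1, -4), (1, -1). Count: 5.

5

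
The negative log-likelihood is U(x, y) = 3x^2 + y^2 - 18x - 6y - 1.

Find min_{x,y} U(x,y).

-37

U(x,y) separates as P(x) + Q(y) − 1, so its minimum is min P + min Q − 1.
P'(x) = 6x - 18 vanishes at x ∈ {3}; Q'(y) = 2y - 6 vanishes at y ∈ {3}.
Local minima of P (where P''>0): P(3)=-27. Local minima of Q: Q(3)=-9.
So the global minimum of U is P(3) + Q(3) − 1 = -27 − 9 − 1 = -37, attained at (3, 3).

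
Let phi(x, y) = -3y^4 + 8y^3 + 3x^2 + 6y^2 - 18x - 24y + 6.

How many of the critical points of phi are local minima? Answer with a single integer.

phi separates as a function of x plus a function of y, so ∇phi=0 decouples.
∂phi/∂x = 6(x - 3) = 0 at x ∈ {3}; ∂phi/∂y = -12(y - 2)(y - 1)(y + 1) = 0 at y ∈ {-1, 1, 2}.
The Hessian is diagonal: diag(phi_xx, phi_yy). Second derivatives: phi_xx(3)=6; phi_yy(-1)=-72, phi_yy(1)=24, phi_yy(2)=-36.
Local minima occur where both diagonal entries positive: (3, 1). Count: 1.

1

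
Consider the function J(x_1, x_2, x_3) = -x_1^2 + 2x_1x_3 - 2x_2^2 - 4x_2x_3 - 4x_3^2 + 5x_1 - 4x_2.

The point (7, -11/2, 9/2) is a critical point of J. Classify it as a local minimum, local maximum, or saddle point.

The Hessian is constant: H = [[-2, 0, 2], [0, -4, -4], [2, -4, -8]].
Leading principal minors: Δ₁ = -2, Δ₂ = 8, Δ₃ = -16.
The minors alternate sign starting negative (−, +, −), so H is negative definite: a local maximum.

local maximum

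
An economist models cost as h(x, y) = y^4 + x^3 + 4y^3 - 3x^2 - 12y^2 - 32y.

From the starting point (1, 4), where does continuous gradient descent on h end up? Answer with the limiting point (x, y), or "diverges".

(2, 2)

h is separable, so gradient descent decouples: x follows -∂h/∂x, y follows -∂h/∂y.
∂h/∂x = 3x(x - 2); at x=1 this is -3, so x increases.
∂h/∂y = 4(y - 2)(y + 1)(y + 4); at y=4 this is 320, so y decreases.
x converges to its nearest critical value 2 (a local min of the x-part); y converges to 2. The iterate converges to (2, 2).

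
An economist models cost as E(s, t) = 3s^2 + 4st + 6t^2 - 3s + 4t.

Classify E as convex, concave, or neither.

E is quadratic, so its Hessian is the constant matrix H = [[6, 4], [4, 12]].
det(H) = 56, tr(H) = 18.
det(H) > 0 and tr(H) > 0, so H is positive definite everywhere: convex.

convex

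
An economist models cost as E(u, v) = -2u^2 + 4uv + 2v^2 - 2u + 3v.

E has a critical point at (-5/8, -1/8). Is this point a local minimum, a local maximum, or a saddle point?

saddle point

The Hessian of E is constant: H = [[-4, 4], [4, 4]].
det(H) = (-4)·4 − 4² = -32.
Since det(H) < 0, H is indefinite and the critical point is a saddle point.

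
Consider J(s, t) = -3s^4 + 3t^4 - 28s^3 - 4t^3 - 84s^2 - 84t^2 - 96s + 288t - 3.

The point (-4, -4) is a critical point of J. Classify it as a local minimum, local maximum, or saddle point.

The mixed partial ∂²J/∂s∂t is 0, so the Hessian at any point is diag(J_ss, J_tt) = diag(-12(3s^2 + 14s + 14), 12(3t^2 - 2t - 14)).
At (-4, -4): H = diag(-72, 504).
The eigenvalues have opposite signs, so H is indefinite: a saddle point.

saddle point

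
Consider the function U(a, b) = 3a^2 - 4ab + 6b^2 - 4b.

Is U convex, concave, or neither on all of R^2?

convex

U is quadratic, so its Hessian is the constant matrix H = [[6, -4], [-4, 12]].
det(H) = 56, tr(H) = 18.
det(H) > 0 and tr(H) > 0, so H is positive definite everywhere: convex.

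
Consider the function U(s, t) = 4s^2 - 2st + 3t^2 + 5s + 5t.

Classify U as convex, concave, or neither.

U is quadratic, so its Hessian is the constant matrix H = [[8, -2], [-2, 6]].
det(H) = 44, tr(H) = 14.
det(H) > 0 and tr(H) > 0, so H is positive definite everywhere: convex.

convex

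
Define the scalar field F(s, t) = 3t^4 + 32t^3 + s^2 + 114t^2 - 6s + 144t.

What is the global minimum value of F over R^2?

-68

F(s,t) separates as P(s) + Q(t), so its minimum is min P + min Q.
P'(s) = 2s - 6 vanishes at s ∈ {3}; Q'(t) = 12(t + 1)(t + 3)(t + 4) vanishes at t ∈ {-4, -3, -1}.
Local minima of P (where P''>0): P(3)=-9. Local minima of Q: Q(-4)=-32, Q(-1)=-59.
So the global minimum of F is P(3) + Q(-1) = -9 − 59 = -68, attained at (3, -1).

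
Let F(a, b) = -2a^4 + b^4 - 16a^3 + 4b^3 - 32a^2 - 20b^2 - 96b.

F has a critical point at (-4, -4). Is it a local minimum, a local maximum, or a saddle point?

The mixed partial ∂²F/∂a∂b is 0, so the Hessian at any point is diag(F_aa, F_bb) = diag(-8(3a^2 + 12a + 8), 4(3b^2 + 6b - 10)).
At (-4, -4): H = diag(-64, 56).
The eigenvalues have opposite signs, so H is indefinite: a saddle point.

saddle point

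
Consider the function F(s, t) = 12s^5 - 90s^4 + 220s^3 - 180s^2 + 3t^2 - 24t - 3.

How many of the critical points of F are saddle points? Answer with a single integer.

2

F separates as a function of s plus a function of t, so ∇F=0 decouples.
∂F/∂s = 60s(s - 3)(s - 2)(s - 1) = 0 at s ∈ {0, 1, 2, 3}; ∂F/∂t = 6(t - 4) = 0 at t ∈ {4}.
The Hessian is diagonal: diag(F_ss, F_tt). Second derivatives: F_ss(0)=-360, F_ss(1)=120, F_ss(2)=-120, F_ss(3)=360; F_tt(4)=6.
Saddle points occur where the two diagonal entries have opposite signs: (0, 4), (2, 4). Count: 2.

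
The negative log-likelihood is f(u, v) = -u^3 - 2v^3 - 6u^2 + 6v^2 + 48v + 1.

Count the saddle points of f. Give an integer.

2

f separates as a function of u plus a function of v, so ∇f=0 decouples.
∂f/∂u = -3u(u + 4) = 0 at u ∈ {-4, 0}; ∂f/∂v = -6(v - 4)(v + 2) = 0 at v ∈ {-2, 4}.
The Hessian is diagonal: diag(f_uu, f_vv). Second derivatives: f_uu(-4)=12, f_uu(0)=-12; f_vv(-2)=36, f_vv(4)=-36.
Saddle points occur where the two diagonal entries have opposite signs: (-4, 4), (0, -2). Count: 2.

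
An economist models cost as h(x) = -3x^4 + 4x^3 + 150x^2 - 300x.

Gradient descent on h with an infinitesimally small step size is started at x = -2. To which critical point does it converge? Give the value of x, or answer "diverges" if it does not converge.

h'(x) = -12(x - 5)(x - 1)(x + 5), so h'(-2) = -756.
Gradient descent moves in the -h' direction, i.e. x is increasing.
The nearest critical point in that direction is x = 1, where h'' = 288 > 0 (a local minimum). The iterate converges there.

1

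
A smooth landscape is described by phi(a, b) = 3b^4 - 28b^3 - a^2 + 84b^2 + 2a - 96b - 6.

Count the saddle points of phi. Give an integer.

2

phi separates as a function of a plus a function of b, so ∇phi=0 decouples.
∂phi/∂a = -2(a - 1) = 0 at a ∈ {1}; ∂phi/∂b = 12(b - 4)(b - 2)(b - 1) = 0 at b ∈ {1, 2, 4}.
The Hessian is diagonal: diag(phi_aa, phi_bb). Second derivatives: phi_aa(1)=-2; phi_bb(1)=36, phi_bb(2)=-24, phi_bb(4)=72.
Saddle points occur where the two diagonal entries have opposite signs: (1, 1), (1, 4). Count: 2.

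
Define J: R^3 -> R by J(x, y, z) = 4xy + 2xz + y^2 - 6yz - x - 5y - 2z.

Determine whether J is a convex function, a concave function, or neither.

neither

J is quadratic, so its Hessian is the constant matrix H = [[0, 4, 2], [4, 2, -6], [2, -6, 0]].
Leading principal minors: 0, -16, -104.
Neither pattern holds ⇒ H is indefinite ⇒ neither convex nor concave.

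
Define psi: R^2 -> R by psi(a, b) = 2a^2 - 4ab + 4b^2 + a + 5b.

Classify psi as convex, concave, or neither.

convex

psi is quadratic, so its Hessian is the constant matrix H = [[4, -4], [-4, 8]].
det(H) = 16, tr(H) = 12.
det(H) > 0 and tr(H) > 0, so H is positive definite everywhere: convex.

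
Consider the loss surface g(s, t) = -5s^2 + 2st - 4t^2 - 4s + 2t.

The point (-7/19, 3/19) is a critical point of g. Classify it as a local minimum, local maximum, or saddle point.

local maximum

The Hessian of g is constant: H = [[-10, 2], [2, -8]].
det(H) = (-10)·(-8) − 2² = 76.
det(H) > 0 and tr(H) = -18 < 0, so H is negative definite and the point is a local maximum.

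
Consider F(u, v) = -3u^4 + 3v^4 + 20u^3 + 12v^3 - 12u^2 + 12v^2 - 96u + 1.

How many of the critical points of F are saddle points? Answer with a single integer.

5

F separates as a function of u plus a function of v, so ∇F=0 decouples.
∂F/∂u = -12(u - 4)(u - 2)(u + 1) = 0 at u ∈ {-1, 2, 4}; ∂F/∂v = 12v(v + 1)(v + 2) = 0 at v ∈ {-2, -1, 0}.
The Hessian is diagonal: diag(F_uu, F_vv). Second derivatives: F_uu(-1)=-180, F_uu(2)=72, F_uu(4)=-120; F_vv(-2)=24, F_vv(-1)=-12, F_vv(0)=24.
Saddle points occur where the two diagonal entries have opposite signs: (-1, -2), (-1, 0), (2, -1), (4, -2), (4, 0). Count: 5.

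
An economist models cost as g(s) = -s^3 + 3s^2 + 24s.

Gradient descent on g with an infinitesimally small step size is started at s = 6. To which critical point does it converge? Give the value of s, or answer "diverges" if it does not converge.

g'(s) = -3(s - 4)(s + 2), so g'(6) = -48.
Gradient descent moves in the -g' direction, i.e. s is increasing.
There is no critical point above s=6, and g' keeps the same sign, so the iterate runs off to +∞.

diverges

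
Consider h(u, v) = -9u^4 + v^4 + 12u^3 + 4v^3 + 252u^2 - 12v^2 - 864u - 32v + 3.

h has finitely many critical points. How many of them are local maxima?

h separates as a function of u plus a function of v, so ∇h=0 decouples.
∂h/∂u = -36(u - 3)(u - 2)(u + 4) = 0 at u ∈ {-4, 2, 3}; ∂h/∂v = 4(v - 2)(v + 1)(v + 4) = 0 at v ∈ {-4, -1, 2}.
The Hessian is diagonal: diag(h_uu, h_vv). Second derivatives: h_uu(-4)=-1512, h_uu(2)=216, h_uu(3)=-252; h_vv(-4)=72, h_vv(-1)=-36, h_vv(2)=72.
Local maxima occur where both diagonal entries negative: (-4, -1), (3, -1). Count: 2.

2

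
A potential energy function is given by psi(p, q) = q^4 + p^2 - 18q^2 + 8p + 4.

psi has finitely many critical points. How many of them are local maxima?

psi separates as a function of p plus a function of q, so ∇psi=0 decouples.
∂psi/∂p = 2(p + 4) = 0 at p ∈ {-4}; ∂psi/∂q = 4q(q - 3)(q + 3) = 0 at q ∈ {-3, 0, 3}.
The Hessian is diagonal: diag(psi_pp, psi_qq). Second derivatives: psi_pp(-4)=2; psi_qq(-3)=72, psi_qq(0)=-36, psi_qq(3)=72.
Local maxima occur where both diagonal entries negative: none. Count: 0.

0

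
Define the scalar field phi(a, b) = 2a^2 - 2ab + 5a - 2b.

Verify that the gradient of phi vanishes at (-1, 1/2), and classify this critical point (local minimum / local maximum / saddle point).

saddle point

∇phi = (4a - 2b + 5, -2a - 2); substituting (-1, 1/2) gives ∇phi = (0, 0), so (-1, 1/2) is indeed a critical point.
The Hessian of phi is constant: H = [[4, -2], [-2, 0]].
det(H) = 4·0 − (-2)² = -4.
Since det(H) < 0, H is indefinite and the critical point is a saddle point.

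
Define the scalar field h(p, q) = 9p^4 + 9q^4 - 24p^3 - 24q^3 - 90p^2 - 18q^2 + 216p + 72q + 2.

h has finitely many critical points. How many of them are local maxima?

h separates as a function of p plus a function of q, so ∇h=0 decouples.
∂h/∂p = 36(p - 3)(p - 1)(p + 2) = 0 at p ∈ {-2, 1, 3}; ∂h/∂q = 36(q - 2)(q - 1)(q + 1) = 0 at q ∈ {-1, 1, 2}.
The Hessian is diagonal: diag(h_pp, h_qq). Second derivatives: h_pp(-2)=540, h_pp(1)=-216, h_pp(3)=360; h_qq(-1)=216, h_qq(1)=-72, h_qq(2)=108.
Local maxima occur where both diagonal entries negative: (1, 1). Count: 1.

1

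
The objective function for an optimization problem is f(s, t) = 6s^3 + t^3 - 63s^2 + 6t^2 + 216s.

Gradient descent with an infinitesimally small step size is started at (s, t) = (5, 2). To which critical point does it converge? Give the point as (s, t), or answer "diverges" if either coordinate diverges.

(4, 0)

f is separable, so gradient descent decouples: s follows -∂f/∂s, t follows -∂f/∂t.
∂f/∂s = 18(s - 4)(s - 3); at s=5 this is 36, so s decreases.
∂f/∂t = 3t(t + 4); at t=2 this is 36, so t decreases.
s converges to its nearest critical value 4 (a local min of the s-part); t converges to 0. The iterate converges to (4, 0).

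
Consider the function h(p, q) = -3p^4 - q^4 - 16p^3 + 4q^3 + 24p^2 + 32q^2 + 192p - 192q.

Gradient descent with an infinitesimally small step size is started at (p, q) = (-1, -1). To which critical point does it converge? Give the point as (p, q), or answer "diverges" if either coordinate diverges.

h is separable, so gradient descent decouples: p follows -∂h/∂p, q follows -∂h/∂q.
∂h/∂p = -12(p - 2)(p + 2)(p + 4); at p=-1 this is 108, so p decreases.
∂h/∂q = -4(q - 4)(q - 3)(q + 4); at q=-1 this is -240, so q increases.
p converges to its nearest critical value -2 (a local min of the p-part); q converges to 3. The iterate converges to (-2, 3).

(-2, 3)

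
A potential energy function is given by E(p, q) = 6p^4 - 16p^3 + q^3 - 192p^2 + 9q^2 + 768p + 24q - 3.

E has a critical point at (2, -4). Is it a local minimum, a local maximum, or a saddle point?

local maximum

The mixed partial ∂²E/∂p∂q is 0, so the Hessian at any point is diag(E_pp, E_qq) = diag(24(3p^2 - 4p - 16), 6(q + 3)).
At (2, -4): H = diag(-288, -6).
Both eigenvalues are negative, so H is negative definite: a local maximum.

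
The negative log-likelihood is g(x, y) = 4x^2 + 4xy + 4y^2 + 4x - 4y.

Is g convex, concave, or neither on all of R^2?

convex

g is quadratic, so its Hessian is the constant matrix H = [[8, 4], [4, 8]].
det(H) = 48, tr(H) = 16.
det(H) > 0 and tr(H) > 0, so H is positive definite everywhere: convex.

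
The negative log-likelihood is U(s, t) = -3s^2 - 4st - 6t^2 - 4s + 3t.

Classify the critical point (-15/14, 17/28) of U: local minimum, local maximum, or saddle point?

local maximum

The Hessian of U is constant: H = [[-6, -4], [-4, -12]].
det(H) = (-6)·(-12) − (-4)² = 56.
det(H) > 0 and tr(H) = -18 < 0, so H is negative definite and the point is a local maximum.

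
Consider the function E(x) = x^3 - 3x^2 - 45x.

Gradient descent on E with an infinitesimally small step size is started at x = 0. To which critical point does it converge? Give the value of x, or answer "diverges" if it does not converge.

E'(x) = 3(x - 5)(x + 3), so E'(0) = -45.
Gradient descent moves in the -E' direction, i.e. x is increasing.
The nearest critical point in that direction is x = 5, where E'' = 24 > 0 (a local minimum). The iterate converges there.

5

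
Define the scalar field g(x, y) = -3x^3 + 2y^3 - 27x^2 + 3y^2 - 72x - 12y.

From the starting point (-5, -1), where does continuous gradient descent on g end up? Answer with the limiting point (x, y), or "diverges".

g is separable, so gradient descent decouples: x follows -∂g/∂x, y follows -∂g/∂y.
∂g/∂x = -9(x + 2)(x + 4); at x=-5 this is -27, so x increases.
∂g/∂y = 6(y - 1)(y + 2); at y=-1 this is -12, so y increases.
x converges to its nearest critical value -4 (a local min of the x-part); y converges to 1. The iterate converges to (-4, 1).

(-4, 1)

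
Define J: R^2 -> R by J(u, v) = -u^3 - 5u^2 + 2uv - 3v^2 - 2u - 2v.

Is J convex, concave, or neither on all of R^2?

neither

The term -u^3 is cubic, so the Hessian is not constant.
∂²J/∂u² = -6u - 10, which takes both signs as u varies (negative for sufficiently large u). A diagonal entry of the Hessian changing sign means the Hessian is neither positive- nor negative-semidefinite on all of R^2.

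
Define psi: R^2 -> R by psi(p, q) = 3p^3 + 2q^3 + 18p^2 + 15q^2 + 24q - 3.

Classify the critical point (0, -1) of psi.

The mixed partial ∂²psi/∂p∂q is 0, so the Hessian at any point is diag(psi_pp, psi_qq) = diag(18(p + 2), 6(2q + 5)).
At (0, -1): H = diag(36, 18).
Both eigenvalues are positive, so H is positive definite: a local minimum.

local minimum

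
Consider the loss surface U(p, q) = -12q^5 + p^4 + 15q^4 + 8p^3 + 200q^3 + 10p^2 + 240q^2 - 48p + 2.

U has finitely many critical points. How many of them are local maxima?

U separates as a function of p plus a function of q, so ∇U=0 decouples.
∂U/∂p = 4(p - 1)(p + 3)(p + 4) = 0 at p ∈ {-4, -3, 1}; ∂U/∂q = -60q(q - 4)(q + 1)(q + 2) = 0 at q ∈ {-2, -1, 0, 4}.
The Hessian is diagonal: diag(U_pp, U_qq). Second derivatives: U_pp(-4)=20, U_pp(-3)=-16, U_pp(1)=80; U_qq(-2)=720, U_qq(-1)=-300, U_qq(0)=480, U_qq(4)=-7200.
Local maxima occur where both diagonal entries negative: (-3, -1), (-3, 4). Count: 2.

2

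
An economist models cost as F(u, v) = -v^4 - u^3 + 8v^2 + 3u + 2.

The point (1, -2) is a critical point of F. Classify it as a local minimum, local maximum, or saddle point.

local maximum

The mixed partial ∂²F/∂u∂v is 0, so the Hessian at any point is diag(F_uu, F_vv) = diag(-6u, 4(-3v^2 + 4)).
At (1, -2): H = diag(-6, -32).
Both eigenvalues are negative, so H is negative definite: a local maximum.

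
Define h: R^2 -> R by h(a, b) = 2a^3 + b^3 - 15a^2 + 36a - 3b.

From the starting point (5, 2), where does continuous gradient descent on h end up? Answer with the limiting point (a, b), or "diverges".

h is separable, so gradient descent decouples: a follows -∂h/∂a, b follows -∂h/∂b.
∂h/∂a = 6(a - 3)(a - 2); at a=5 this is 36, so a decreases.
∂h/∂b = 3(b - 1)(b + 1); at b=2 this is 9, so b decreases.
a converges to its nearest critical value 3 (a local min of the a-part); b converges to 1. The iterate converges to (3, 1).

(3, 1)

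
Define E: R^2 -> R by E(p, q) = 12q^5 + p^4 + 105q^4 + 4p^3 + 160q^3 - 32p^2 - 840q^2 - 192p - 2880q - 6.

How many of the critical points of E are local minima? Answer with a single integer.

4

E separates as a function of p plus a function of q, so ∇E=0 decouples.
∂E/∂p = 4(p - 4)(p + 3)(p + 4) = 0 at p ∈ {-4, -3, 4}; ∂E/∂q = 60(q - 2)(q + 2)(q + 3)(q + 4) = 0 at q ∈ {-4, -3, -2, 2}.
The Hessian is diagonal: diag(E_pp, E_qq). Second derivatives: E_pp(-4)=32, E_pp(-3)=-28, E_pp(4)=224; E_qq(-4)=-720, E_qq(-3)=300, E_qq(-2)=-480, E_qq(2)=7200.
Local minima occur where both diagonal entries positive: (-4, -3), (-4, 2), (4, -3), (4, 2). Count: 4.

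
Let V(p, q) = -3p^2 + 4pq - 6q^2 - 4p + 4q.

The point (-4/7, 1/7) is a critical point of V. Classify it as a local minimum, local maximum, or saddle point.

The Hessian of V is constant: H = [[-6, 4], [4, -12]].
det(H) = (-6)·(-12) − 4² = 56.
det(H) > 0 and tr(H) = -18 < 0, so H is negative definite and the point is a local maximum.

local maximum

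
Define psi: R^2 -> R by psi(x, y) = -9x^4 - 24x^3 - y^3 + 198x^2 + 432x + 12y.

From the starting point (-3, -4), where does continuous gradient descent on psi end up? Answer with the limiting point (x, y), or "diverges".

(-1, -2)

psi is separable, so gradient descent decouples: x follows -∂psi/∂x, y follows -∂psi/∂y.
∂psi/∂x = -36(x - 3)(x + 1)(x + 4); at x=-3 this is -432, so x increases.
∂psi/∂y = -3(y - 2)(y + 2); at y=-4 this is -36, so y increases.
x converges to its nearest critical value -1 (a local min of the x-part); y converges to -2. The iterate converges to (-1, -2).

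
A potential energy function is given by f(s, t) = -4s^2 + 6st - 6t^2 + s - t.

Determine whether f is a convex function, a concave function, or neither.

f is quadratic, so its Hessian is the constant matrix H = [[-8, 6], [6, -12]].
det(H) = 60, tr(H) = -20.
det(H) > 0 and tr(H) < 0, so H is negative definite everywhere: concave.

concave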